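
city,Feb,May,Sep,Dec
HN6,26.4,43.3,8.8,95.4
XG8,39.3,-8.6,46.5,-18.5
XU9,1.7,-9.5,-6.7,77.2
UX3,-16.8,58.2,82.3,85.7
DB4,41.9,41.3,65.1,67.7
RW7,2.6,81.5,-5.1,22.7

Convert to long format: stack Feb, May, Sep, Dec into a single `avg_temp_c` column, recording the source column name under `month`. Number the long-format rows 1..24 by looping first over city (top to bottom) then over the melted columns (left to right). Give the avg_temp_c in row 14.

58.2

24 rows total (6 × 4). Row 14: index ⌊(14-1)/4⌋ = 3 into city → UX3; (14-1) mod 4 = 1 into the melted columns → May.
So row 14 is (UX3, May, 58.2); avg_temp_c = 58.2.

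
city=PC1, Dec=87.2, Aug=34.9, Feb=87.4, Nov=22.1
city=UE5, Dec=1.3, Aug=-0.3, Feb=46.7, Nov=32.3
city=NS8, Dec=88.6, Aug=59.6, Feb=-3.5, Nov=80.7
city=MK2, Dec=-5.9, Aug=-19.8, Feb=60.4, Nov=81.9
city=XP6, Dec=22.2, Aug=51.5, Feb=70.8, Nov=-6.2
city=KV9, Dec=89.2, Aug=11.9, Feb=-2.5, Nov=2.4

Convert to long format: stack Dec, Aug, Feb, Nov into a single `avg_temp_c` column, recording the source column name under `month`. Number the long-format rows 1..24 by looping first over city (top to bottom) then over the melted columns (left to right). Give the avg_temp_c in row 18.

51.5

24 rows total (6 × 4). Row 18: index ⌊(18-1)/4⌋ = 4 into city → XP6; (18-1) mod 4 = 1 into the melted columns → Aug.
So row 18 is (XP6, Aug, 51.5); avg_temp_c = 51.5.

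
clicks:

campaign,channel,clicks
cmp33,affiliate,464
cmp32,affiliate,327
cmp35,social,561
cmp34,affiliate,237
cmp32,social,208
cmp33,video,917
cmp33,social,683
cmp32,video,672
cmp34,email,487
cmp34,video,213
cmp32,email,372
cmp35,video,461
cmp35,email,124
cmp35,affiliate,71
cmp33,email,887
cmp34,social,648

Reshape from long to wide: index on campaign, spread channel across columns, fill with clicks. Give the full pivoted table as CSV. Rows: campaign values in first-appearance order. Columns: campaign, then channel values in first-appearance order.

campaign,affiliate,social,video,email
cmp33,464,683,917,887
cmp32,327,208,672,372
cmp35,71,561,461,124
cmp34,237,648,213,487

Columns: campaign plus the 4 distinct channel values (affiliate, social, video, email).
For example, row cmp33 column affiliate takes clicks=464 from the long row (cmp33, affiliate).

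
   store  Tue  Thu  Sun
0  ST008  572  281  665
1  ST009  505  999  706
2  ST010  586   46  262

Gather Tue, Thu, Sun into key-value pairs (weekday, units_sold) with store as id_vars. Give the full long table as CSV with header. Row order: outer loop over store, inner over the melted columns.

Each (store, column) pair becomes one row: 3 × 3 = 9 rows.
For example, (ST008, Tue) → units_sold=572.

store,weekday,units_sold
ST008,Tue,572
ST008,Thu,281
ST008,Sun,665
ST009,Tue,505
ST009,Thu,999
ST009,Sun,706
ST010,Tue,586
ST010,Thu,46
ST010,Sun,262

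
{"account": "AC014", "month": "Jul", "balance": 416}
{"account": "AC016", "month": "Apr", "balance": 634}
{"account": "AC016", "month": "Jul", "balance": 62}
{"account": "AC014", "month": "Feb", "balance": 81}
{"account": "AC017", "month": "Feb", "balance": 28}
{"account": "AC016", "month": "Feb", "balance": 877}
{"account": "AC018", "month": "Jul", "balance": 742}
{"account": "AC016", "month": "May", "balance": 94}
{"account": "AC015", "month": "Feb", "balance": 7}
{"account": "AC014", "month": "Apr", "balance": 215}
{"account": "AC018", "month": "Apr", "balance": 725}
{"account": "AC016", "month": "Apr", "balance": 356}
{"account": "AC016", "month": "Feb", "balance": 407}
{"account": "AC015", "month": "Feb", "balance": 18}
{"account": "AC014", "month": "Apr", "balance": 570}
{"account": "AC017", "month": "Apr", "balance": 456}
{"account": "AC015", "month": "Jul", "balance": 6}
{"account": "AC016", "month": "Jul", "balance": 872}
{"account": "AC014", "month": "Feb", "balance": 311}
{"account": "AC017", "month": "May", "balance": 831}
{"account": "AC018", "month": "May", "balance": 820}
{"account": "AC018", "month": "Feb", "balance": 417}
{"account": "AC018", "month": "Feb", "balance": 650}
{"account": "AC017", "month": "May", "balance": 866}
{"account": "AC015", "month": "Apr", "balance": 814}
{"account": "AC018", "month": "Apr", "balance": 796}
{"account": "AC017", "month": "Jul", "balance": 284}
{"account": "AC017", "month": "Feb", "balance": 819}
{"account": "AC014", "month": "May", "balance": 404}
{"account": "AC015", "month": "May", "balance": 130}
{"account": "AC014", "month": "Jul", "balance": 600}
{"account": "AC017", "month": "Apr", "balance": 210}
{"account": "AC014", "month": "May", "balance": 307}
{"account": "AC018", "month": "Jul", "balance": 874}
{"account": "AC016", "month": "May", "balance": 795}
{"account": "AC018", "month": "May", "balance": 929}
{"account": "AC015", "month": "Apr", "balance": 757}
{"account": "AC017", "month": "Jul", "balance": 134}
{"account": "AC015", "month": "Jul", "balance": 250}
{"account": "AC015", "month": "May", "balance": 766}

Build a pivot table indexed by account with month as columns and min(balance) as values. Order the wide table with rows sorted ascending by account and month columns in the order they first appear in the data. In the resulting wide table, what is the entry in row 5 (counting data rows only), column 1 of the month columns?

742

With rows sorted ascending by account, row 5 is account=AC018. month columns in first-appearance order: Jul, Apr, Feb, May; column 1 is Jul.
Long rows with account=AC018, month=Jul: min(742, 874) = 742.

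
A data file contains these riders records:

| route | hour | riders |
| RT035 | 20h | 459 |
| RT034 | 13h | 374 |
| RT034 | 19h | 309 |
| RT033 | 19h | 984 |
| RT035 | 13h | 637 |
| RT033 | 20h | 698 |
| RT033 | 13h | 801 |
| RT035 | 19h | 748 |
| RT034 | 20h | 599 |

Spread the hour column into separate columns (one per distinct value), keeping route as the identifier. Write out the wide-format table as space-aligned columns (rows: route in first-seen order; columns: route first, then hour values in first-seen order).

Columns: route plus the 3 distinct hour values (20h, 13h, 19h).
For example, row RT035 column 20h takes riders=459 from the long row (RT035, 20h).

route  20h  13h  19h
RT035  459  637  748
RT034  599  374  309
RT033  698  801  984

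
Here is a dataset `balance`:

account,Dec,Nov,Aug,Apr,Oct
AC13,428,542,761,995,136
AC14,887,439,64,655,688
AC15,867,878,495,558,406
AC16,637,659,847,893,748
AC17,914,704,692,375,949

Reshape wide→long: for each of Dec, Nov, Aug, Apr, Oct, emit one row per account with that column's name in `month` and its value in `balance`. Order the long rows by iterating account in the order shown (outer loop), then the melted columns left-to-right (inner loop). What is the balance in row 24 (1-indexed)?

25 rows total (5 × 5). Row 24: index ⌊(24-1)/5⌋ = 4 into account → AC17; (24-1) mod 5 = 3 into the melted columns → Apr.
So row 24 is (AC17, Apr, 375); balance = 375.

375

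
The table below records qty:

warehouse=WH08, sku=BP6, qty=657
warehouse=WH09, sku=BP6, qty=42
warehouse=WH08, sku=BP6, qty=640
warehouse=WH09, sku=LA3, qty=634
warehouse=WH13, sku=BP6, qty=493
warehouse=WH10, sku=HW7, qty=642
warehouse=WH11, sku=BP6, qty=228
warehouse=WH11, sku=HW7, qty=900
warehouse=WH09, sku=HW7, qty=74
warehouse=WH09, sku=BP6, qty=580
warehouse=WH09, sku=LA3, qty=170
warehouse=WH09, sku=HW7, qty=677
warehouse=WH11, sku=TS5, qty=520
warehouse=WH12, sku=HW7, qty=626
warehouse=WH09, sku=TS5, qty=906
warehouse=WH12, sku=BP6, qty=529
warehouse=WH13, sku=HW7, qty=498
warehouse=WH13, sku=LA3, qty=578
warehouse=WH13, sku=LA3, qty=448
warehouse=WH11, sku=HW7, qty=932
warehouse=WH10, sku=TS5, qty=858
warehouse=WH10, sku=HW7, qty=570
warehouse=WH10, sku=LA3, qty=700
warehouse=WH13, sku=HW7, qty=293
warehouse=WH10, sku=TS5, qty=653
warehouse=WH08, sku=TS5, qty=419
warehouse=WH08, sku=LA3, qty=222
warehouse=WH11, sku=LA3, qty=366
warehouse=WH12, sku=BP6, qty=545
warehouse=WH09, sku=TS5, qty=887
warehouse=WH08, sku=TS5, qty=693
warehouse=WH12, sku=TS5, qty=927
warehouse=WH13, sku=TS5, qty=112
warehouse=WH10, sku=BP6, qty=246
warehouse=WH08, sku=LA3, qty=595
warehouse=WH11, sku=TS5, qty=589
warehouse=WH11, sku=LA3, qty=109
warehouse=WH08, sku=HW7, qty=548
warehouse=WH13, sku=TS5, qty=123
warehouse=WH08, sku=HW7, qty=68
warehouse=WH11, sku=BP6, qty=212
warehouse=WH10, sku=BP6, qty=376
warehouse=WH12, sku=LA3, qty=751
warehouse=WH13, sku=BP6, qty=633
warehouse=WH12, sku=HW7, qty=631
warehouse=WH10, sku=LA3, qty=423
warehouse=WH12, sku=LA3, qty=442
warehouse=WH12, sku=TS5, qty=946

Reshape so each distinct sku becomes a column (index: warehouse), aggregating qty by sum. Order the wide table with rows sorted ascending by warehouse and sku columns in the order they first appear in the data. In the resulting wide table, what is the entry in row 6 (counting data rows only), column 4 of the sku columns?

With rows sorted ascending by warehouse, row 6 is warehouse=WH13. sku columns in first-appearance order: BP6, LA3, HW7, TS5; column 4 is TS5.
Long rows with warehouse=WH13, sku=TS5: 112 + 123 = 235.

235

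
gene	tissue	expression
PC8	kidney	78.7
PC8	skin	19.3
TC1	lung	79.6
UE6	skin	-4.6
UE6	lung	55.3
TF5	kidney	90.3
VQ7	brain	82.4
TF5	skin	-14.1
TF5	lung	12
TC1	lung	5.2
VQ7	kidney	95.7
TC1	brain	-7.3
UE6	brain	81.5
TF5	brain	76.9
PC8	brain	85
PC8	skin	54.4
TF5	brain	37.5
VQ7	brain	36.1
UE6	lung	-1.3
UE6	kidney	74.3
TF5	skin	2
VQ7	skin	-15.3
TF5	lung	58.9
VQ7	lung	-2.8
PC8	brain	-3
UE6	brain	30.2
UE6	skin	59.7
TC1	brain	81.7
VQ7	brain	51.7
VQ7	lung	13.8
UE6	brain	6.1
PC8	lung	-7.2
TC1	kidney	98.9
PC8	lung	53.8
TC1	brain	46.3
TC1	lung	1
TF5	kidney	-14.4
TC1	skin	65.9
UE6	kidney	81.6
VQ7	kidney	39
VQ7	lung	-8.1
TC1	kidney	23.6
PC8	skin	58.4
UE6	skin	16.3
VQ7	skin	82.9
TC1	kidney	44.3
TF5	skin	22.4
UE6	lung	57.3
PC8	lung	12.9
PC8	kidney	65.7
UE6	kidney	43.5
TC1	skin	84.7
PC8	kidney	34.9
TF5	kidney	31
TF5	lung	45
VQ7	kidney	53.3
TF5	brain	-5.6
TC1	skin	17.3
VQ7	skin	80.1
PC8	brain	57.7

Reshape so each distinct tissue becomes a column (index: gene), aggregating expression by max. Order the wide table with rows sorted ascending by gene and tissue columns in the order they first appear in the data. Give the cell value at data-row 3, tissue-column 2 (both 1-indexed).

With rows sorted ascending by gene, row 3 is gene=TF5. tissue columns in first-appearance order: kidney, skin, lung, brain; column 2 is skin.
Long rows with gene=TF5, tissue=skin: max(-14.1, 2, 22.4) = 22.4.

22.4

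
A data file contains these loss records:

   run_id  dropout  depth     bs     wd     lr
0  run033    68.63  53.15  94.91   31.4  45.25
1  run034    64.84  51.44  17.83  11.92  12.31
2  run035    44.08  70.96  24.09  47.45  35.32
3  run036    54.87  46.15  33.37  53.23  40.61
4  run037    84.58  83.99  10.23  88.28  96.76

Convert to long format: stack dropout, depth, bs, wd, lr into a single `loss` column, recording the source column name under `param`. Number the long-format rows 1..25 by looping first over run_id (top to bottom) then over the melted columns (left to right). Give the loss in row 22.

83.99

25 rows total (5 × 5). Row 22: index ⌊(22-1)/5⌋ = 4 into run_id → run037; (22-1) mod 5 = 1 into the melted columns → depth.
So row 22 is (run037, depth, 83.99); loss = 83.99.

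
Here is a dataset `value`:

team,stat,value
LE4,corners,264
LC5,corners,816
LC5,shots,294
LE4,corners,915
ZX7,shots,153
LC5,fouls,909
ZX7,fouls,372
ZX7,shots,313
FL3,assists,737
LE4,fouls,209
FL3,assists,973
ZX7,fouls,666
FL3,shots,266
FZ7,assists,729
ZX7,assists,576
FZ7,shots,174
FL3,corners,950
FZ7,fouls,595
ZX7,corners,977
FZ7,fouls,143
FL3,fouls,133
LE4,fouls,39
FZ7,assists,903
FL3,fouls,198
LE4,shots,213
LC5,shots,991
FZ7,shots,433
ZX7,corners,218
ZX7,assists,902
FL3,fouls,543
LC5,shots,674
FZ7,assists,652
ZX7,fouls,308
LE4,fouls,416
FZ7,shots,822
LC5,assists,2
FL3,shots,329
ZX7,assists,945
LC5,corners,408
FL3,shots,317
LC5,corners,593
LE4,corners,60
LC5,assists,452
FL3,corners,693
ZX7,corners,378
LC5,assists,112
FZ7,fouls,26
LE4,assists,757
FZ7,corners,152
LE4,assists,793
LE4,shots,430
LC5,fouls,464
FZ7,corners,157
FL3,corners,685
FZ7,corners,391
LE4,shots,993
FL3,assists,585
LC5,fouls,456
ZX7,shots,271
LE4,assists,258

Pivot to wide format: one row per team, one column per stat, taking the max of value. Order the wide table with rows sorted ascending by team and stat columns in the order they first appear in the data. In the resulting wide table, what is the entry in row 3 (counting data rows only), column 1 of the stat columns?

816

With rows sorted ascending by team, row 3 is team=LC5. stat columns in first-appearance order: corners, shots, fouls, assists; column 1 is corners.
Long rows with team=LC5, stat=corners: max(816, 408, 593) = 816.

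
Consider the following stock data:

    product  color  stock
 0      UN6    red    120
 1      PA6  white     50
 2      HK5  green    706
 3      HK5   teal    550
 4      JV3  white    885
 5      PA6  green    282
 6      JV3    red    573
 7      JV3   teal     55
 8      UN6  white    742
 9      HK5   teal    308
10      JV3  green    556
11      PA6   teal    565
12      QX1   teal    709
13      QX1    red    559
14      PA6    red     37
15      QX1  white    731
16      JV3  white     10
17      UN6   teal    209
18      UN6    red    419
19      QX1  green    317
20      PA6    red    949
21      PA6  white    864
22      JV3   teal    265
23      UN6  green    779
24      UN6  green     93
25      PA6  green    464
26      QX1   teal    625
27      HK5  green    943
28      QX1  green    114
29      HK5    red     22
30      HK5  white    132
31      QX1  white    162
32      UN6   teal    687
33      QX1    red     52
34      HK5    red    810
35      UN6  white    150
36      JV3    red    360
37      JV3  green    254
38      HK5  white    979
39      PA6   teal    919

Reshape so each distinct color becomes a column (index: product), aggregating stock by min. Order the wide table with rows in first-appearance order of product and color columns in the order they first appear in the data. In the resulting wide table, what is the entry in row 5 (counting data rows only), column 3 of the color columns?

114

With rows in first-appearance order of product, row 5 is product=QX1. color columns in first-appearance order: red, white, green, teal; column 3 is green.
Long rows with product=QX1, color=green: min(317, 114) = 114.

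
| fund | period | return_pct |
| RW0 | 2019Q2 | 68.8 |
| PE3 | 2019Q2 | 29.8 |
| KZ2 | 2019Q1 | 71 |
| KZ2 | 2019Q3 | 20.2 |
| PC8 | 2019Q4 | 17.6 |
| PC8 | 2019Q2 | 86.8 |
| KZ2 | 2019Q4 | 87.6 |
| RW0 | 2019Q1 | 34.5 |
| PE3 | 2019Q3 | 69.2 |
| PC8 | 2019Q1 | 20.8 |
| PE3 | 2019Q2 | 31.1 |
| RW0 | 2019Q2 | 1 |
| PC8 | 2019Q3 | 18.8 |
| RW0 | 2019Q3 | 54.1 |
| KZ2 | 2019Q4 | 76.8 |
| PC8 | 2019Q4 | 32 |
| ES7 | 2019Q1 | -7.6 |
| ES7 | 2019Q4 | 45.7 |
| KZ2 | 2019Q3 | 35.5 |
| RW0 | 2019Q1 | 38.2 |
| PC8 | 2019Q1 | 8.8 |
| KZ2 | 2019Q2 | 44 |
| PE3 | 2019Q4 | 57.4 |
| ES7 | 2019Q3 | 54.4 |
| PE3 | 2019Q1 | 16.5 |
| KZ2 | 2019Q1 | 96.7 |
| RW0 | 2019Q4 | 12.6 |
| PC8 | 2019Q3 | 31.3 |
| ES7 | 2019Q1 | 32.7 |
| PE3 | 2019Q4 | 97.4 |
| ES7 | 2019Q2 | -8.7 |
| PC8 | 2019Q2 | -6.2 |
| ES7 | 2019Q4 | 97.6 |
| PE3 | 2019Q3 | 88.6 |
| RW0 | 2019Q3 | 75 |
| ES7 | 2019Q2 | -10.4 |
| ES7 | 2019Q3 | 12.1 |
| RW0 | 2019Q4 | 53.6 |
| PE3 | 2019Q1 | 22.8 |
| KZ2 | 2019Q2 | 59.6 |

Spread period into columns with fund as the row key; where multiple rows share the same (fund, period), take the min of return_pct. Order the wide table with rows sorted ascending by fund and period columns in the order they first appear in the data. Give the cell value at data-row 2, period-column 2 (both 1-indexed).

71

With rows sorted ascending by fund, row 2 is fund=KZ2. period columns in first-appearance order: 2019Q2, 2019Q1, 2019Q3, 2019Q4; column 2 is 2019Q1.
Long rows with fund=KZ2, period=2019Q1: min(71, 96.7) = 71.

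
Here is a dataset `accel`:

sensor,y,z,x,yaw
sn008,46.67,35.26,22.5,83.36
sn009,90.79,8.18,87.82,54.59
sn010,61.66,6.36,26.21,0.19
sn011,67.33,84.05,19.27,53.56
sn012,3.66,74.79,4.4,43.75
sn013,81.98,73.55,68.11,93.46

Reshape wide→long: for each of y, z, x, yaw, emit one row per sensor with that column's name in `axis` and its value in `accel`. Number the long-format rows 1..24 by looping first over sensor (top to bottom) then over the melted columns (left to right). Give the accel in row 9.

61.66

24 rows total (6 × 4). Row 9: index ⌊(9-1)/4⌋ = 2 into sensor → sn010; (9-1) mod 4 = 0 into the melted columns → y.
So row 9 is (sn010, y, 61.66); accel = 61.66.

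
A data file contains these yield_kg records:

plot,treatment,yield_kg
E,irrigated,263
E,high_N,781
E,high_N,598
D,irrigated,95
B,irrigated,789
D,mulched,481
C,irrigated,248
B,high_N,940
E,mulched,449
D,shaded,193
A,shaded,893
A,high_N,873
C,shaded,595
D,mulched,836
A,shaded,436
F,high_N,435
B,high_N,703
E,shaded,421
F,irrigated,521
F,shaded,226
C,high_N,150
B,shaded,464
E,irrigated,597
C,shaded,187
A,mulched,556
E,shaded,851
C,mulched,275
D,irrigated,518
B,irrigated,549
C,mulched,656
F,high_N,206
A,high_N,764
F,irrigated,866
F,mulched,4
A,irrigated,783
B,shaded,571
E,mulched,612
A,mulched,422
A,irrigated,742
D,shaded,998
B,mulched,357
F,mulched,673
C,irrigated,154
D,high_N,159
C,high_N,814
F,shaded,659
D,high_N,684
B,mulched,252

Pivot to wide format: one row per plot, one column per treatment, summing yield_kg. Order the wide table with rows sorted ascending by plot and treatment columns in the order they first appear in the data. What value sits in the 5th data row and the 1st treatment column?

860

With rows sorted ascending by plot, row 5 is plot=E. treatment columns in first-appearance order: irrigated, high_N, mulched, shaded; column 1 is irrigated.
Long rows with plot=E, treatment=irrigated: 263 + 597 = 860.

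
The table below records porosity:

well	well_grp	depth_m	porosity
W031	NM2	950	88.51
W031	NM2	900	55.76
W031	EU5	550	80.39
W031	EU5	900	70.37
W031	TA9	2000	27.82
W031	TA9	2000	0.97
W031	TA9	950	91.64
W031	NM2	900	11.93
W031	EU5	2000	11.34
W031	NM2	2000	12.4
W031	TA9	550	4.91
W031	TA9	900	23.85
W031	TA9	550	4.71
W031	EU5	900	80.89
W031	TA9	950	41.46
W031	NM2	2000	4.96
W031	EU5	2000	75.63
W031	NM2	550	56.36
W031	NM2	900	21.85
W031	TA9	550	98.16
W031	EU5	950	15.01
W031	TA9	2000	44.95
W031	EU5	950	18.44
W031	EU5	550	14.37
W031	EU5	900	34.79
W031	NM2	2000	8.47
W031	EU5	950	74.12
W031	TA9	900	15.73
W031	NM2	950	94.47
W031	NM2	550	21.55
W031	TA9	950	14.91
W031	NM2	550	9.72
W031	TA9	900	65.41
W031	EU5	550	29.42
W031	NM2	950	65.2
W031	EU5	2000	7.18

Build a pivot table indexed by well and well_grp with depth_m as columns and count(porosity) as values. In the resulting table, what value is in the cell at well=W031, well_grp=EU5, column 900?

Rows with well=W031, well_grp=EU5 and depth_m=900: porosity values are 70.37, 80.89, 34.79.
3 rows match — count = 3.

3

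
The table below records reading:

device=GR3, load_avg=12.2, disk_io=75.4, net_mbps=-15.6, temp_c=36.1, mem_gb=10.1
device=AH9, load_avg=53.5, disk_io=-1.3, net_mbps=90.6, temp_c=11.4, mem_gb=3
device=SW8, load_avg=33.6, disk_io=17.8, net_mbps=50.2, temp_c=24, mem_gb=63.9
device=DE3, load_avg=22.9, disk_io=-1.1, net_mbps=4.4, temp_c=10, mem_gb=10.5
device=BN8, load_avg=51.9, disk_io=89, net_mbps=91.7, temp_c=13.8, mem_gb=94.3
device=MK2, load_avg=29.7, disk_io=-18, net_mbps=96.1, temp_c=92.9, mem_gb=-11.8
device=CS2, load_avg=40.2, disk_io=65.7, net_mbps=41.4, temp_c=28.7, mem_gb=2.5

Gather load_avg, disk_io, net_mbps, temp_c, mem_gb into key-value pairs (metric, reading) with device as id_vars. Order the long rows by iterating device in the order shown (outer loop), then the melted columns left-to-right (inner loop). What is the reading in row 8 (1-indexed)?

35 rows total (7 × 5). Row 8: index ⌊(8-1)/5⌋ = 1 into device → AH9; (8-1) mod 5 = 2 into the melted columns → net_mbps.
So row 8 is (AH9, net_mbps, 90.6); reading = 90.6.

90.6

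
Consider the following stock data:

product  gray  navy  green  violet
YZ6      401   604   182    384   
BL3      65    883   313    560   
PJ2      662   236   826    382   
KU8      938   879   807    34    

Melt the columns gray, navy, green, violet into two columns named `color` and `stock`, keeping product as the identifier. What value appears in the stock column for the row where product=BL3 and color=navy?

Unpivoting turns each (product, wide-column) pair into one long row.
The wide cell at row BL3, column navy holds 883, so the long row (BL3, navy) has stock=883.

883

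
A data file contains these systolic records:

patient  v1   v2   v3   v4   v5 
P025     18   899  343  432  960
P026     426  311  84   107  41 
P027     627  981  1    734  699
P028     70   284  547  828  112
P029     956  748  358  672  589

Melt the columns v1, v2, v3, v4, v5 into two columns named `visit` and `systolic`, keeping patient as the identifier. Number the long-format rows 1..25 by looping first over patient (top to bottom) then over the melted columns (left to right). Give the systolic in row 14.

734

25 rows total (5 × 5). Row 14: index ⌊(14-1)/5⌋ = 2 into patient → P027; (14-1) mod 5 = 3 into the melted columns → v4.
So row 14 is (P027, v4, 734); systolic = 734.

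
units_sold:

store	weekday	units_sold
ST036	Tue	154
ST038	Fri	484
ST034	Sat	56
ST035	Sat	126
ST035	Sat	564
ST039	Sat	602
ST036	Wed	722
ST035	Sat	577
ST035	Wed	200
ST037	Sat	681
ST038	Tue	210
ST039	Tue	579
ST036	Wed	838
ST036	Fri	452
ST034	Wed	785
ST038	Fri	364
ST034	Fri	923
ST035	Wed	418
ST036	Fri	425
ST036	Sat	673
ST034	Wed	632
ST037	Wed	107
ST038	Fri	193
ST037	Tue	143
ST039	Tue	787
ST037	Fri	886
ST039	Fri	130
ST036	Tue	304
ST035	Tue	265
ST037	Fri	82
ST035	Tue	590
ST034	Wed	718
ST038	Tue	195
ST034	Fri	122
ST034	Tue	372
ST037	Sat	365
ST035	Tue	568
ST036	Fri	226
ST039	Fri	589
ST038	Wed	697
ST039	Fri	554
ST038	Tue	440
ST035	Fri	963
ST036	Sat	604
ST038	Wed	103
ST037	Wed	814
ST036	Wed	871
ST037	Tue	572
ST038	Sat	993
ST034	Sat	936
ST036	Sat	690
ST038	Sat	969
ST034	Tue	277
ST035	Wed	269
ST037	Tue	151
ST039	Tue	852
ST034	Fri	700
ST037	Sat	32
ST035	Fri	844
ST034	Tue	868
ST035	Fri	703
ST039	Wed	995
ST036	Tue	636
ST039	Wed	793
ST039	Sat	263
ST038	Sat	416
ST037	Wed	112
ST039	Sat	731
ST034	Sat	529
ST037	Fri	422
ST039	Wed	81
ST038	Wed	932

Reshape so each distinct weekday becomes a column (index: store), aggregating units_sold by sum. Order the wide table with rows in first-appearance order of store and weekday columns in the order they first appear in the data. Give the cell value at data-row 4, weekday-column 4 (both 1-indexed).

887

With rows in first-appearance order of store, row 4 is store=ST035. weekday columns in first-appearance order: Tue, Fri, Sat, Wed; column 4 is Wed.
Long rows with store=ST035, weekday=Wed: 200 + 418 + 269 = 887.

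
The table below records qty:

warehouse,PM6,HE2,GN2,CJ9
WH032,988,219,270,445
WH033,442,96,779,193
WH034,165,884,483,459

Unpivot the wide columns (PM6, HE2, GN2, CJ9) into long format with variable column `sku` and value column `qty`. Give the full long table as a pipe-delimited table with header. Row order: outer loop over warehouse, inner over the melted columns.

Each (warehouse, column) pair becomes one row: 3 × 4 = 12 rows.
For example, (WH032, PM6) → qty=988.

| warehouse | sku | qty |
| WH032 | PM6 | 988 |
| WH032 | HE2 | 219 |
| WH032 | GN2 | 270 |
| WH032 | CJ9 | 445 |
| WH033 | PM6 | 442 |
| WH033 | HE2 | 96 |
| WH033 | GN2 | 779 |
| WH033 | CJ9 | 193 |
| WH034 | PM6 | 165 |
| WH034 | HE2 | 884 |
| WH034 | GN2 | 483 |
| WH034 | CJ9 | 459 |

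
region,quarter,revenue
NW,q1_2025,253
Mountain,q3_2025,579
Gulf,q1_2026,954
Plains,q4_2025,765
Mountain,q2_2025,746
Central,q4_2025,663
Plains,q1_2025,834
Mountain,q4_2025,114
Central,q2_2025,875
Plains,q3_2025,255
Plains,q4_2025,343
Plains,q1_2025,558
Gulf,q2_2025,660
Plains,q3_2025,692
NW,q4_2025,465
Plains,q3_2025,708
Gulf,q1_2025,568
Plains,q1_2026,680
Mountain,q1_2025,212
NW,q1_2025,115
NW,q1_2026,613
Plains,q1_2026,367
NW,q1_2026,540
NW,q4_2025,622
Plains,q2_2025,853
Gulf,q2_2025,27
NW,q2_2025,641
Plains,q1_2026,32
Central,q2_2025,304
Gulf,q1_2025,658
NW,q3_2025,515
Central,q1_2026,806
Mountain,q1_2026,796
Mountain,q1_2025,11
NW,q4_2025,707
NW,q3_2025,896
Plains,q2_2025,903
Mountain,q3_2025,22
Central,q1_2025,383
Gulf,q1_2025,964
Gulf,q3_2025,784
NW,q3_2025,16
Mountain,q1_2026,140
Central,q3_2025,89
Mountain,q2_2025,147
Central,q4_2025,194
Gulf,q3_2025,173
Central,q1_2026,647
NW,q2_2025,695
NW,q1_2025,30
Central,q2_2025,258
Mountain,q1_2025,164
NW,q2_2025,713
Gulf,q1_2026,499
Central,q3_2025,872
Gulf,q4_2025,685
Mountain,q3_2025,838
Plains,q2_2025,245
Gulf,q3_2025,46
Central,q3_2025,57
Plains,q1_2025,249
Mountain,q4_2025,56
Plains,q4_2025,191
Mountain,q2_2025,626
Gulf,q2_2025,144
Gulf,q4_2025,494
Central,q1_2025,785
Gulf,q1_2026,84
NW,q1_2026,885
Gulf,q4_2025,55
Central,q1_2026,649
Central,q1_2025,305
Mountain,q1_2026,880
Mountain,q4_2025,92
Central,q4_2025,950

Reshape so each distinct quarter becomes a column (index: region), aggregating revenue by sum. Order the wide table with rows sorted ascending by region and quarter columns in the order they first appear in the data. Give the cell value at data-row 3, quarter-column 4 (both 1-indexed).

With rows sorted ascending by region, row 3 is region=Mountain. quarter columns in first-appearance order: q1_2025, q3_2025, q1_2026, q4_2025, q2_2025; column 4 is q4_2025.
Long rows with region=Mountain, quarter=q4_2025: 114 + 56 + 92 = 262.

262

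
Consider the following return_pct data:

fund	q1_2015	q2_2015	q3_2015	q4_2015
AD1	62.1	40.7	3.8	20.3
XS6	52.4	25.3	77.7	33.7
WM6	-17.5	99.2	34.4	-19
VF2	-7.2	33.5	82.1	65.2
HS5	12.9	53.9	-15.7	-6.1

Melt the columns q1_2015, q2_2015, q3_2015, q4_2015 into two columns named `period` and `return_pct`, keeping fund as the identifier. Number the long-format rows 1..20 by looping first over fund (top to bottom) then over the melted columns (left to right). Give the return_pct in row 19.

-15.7

20 rows total (5 × 4). Row 19: index ⌊(19-1)/4⌋ = 4 into fund → HS5; (19-1) mod 4 = 2 into the melted columns → q3_2015.
So row 19 is (HS5, q3_2015, -15.7); return_pct = -15.7.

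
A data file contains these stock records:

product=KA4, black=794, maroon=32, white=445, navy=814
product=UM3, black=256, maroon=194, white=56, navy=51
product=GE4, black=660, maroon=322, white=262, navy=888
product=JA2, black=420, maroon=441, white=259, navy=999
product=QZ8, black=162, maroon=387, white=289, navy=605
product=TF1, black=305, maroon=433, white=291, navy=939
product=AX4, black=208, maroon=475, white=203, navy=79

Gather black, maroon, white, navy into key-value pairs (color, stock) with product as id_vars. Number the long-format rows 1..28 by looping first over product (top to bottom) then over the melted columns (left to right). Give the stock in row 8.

28 rows total (7 × 4). Row 8: index ⌊(8-1)/4⌋ = 1 into product → UM3; (8-1) mod 4 = 3 into the melted columns → navy.
So row 8 is (UM3, navy, 51); stock = 51.

51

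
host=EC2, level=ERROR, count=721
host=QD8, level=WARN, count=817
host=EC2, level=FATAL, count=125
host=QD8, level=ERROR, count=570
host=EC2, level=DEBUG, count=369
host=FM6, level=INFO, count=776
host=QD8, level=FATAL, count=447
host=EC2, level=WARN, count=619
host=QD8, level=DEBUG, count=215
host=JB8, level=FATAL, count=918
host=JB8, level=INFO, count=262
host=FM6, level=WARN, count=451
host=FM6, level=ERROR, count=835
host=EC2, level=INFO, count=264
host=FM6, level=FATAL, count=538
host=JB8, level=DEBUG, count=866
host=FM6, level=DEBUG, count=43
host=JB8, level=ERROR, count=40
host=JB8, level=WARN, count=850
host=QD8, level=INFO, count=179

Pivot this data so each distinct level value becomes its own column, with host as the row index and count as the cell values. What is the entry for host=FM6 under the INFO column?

776

Wide layout: rows indexed by host, columns are the 5 distinct level values (ERROR, WARN, FATAL, DEBUG, INFO).
Cell (host=FM6, level=INFO) draws from the long row where host=FM6 and level=INFO, which has count=776.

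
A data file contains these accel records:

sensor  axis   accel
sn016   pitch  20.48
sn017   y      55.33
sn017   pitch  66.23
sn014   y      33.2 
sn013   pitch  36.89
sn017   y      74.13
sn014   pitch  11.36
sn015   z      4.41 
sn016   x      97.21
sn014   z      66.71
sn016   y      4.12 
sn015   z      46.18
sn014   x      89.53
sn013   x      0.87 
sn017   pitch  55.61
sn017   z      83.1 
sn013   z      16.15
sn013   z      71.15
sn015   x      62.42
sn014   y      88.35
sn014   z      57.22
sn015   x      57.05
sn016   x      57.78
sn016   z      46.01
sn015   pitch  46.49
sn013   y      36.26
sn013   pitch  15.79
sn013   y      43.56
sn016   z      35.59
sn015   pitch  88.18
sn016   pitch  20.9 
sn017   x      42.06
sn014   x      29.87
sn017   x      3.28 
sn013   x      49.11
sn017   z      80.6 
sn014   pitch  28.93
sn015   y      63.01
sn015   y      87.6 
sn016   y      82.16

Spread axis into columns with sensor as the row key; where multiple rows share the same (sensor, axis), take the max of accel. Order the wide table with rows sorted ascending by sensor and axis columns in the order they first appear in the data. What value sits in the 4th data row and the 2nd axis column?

With rows sorted ascending by sensor, row 4 is sensor=sn016. axis columns in first-appearance order: pitch, y, z, x; column 2 is y.
Long rows with sensor=sn016, axis=y: max(4.12, 82.16) = 82.16.

82.16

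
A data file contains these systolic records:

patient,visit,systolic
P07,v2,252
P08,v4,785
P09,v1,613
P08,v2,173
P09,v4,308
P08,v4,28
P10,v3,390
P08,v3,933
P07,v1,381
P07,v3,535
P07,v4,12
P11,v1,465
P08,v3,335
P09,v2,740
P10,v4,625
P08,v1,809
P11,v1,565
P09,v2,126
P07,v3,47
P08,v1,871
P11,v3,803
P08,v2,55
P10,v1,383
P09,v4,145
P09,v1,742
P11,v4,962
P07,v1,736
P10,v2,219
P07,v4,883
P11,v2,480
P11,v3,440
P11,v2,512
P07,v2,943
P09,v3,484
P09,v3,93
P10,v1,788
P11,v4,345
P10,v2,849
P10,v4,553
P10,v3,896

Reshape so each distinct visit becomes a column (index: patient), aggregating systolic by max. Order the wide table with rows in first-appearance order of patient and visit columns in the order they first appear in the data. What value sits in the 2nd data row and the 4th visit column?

933

With rows in first-appearance order of patient, row 2 is patient=P08. visit columns in first-appearance order: v2, v4, v1, v3; column 4 is v3.
Long rows with patient=P08, visit=v3: max(933, 335) = 933.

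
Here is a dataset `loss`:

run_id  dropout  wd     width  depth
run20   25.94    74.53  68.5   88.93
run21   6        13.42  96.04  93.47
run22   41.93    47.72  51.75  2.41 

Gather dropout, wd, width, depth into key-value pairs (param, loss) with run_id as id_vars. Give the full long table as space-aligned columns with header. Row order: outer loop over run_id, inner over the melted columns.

Each (run_id, column) pair becomes one row: 3 × 4 = 12 rows.
For example, (run20, dropout) → loss=25.94.

run_id  param    loss 
run20   dropout  25.94
run20   wd       74.53
run20   width    68.5 
run20   depth    88.93
run21   dropout  6    
run21   wd       13.42
run21   width    96.04
run21   depth    93.47
run22   dropout  41.93
run22   wd       47.72
run22   width    51.75
run22   depth    2.41 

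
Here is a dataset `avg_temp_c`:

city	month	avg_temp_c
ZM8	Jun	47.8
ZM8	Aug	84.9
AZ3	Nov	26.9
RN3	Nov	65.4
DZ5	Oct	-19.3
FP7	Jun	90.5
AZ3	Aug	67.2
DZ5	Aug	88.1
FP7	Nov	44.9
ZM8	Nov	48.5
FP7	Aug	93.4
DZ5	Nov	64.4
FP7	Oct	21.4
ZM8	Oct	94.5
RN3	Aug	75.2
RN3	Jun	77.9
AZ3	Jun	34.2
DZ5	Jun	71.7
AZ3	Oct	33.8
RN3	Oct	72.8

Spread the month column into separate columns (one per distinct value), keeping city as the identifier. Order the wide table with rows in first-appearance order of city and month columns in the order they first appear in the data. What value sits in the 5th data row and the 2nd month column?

With rows in first-appearance order of city, row 5 is city=FP7. month columns in first-appearance order: Jun, Aug, Nov, Oct; column 2 is Aug.
Long rows with city=FP7, month=Aug: avg_temp_c = 93.4.

93.4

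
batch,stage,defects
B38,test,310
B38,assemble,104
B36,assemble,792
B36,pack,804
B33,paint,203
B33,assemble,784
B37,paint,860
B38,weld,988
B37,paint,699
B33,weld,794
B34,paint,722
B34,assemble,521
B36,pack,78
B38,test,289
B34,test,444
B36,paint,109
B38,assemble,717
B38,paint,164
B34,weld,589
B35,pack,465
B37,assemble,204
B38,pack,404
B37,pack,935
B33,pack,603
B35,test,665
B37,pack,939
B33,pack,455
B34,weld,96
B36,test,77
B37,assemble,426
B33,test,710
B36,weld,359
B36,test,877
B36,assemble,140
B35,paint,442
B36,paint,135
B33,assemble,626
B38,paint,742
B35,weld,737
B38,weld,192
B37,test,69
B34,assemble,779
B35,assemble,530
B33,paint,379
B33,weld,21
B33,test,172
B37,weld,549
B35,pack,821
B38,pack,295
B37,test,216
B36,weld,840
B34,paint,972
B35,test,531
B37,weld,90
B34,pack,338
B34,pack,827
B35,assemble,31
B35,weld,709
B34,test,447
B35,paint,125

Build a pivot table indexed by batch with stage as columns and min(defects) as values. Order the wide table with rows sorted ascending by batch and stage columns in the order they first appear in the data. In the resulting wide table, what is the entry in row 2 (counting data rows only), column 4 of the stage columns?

722

With rows sorted ascending by batch, row 2 is batch=B34. stage columns in first-appearance order: test, assemble, pack, paint, weld; column 4 is paint.
Long rows with batch=B34, stage=paint: min(722, 972) = 722.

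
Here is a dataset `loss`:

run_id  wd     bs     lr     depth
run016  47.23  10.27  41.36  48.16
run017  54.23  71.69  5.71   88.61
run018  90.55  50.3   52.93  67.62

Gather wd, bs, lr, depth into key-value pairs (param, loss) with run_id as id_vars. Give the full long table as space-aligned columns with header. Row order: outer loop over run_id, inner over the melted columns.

Each (run_id, column) pair becomes one row: 3 × 4 = 12 rows.
For example, (run016, wd) → loss=47.23.

run_id  param  loss 
run016  wd     47.23
run016  bs     10.27
run016  lr     41.36
run016  depth  48.16
run017  wd     54.23
run017  bs     71.69
run017  lr     5.71 
run017  depth  88.61
run018  wd     90.55
run018  bs     50.3 
run018  lr     52.93
run018  depth  67.62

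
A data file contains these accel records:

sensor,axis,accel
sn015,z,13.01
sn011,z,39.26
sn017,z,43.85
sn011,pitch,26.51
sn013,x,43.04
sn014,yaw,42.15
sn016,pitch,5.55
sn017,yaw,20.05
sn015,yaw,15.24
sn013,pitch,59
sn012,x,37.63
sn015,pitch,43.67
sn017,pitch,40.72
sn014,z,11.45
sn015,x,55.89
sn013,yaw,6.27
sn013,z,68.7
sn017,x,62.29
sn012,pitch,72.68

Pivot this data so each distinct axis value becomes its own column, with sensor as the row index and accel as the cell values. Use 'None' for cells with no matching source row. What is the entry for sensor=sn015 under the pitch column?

43.67

The long row with sensor=sn015, axis=pitch has accel=43.67.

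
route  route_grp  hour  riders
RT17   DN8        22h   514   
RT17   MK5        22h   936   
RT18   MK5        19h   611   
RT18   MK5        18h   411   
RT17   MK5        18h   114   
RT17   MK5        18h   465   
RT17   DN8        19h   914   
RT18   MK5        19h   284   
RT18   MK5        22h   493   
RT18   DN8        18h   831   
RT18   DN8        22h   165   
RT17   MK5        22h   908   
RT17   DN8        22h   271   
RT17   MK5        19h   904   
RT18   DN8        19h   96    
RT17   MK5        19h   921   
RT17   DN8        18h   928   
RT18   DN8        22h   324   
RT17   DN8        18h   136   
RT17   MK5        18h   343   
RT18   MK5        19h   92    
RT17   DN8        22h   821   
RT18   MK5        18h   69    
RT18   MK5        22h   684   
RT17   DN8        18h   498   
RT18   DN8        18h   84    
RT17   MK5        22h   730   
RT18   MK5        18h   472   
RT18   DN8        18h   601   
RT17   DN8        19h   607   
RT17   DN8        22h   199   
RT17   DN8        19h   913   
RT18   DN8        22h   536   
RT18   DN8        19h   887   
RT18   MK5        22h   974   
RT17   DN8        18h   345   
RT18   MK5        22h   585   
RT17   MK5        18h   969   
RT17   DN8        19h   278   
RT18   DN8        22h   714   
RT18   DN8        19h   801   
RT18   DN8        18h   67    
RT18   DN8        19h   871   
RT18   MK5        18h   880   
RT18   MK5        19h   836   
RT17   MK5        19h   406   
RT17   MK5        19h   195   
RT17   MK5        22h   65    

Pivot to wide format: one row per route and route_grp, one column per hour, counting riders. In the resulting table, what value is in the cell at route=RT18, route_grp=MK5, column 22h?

4

Rows with route=RT18, route_grp=MK5 and hour=22h: riders values are 493, 684, 974, 585.
4 rows match — count = 4.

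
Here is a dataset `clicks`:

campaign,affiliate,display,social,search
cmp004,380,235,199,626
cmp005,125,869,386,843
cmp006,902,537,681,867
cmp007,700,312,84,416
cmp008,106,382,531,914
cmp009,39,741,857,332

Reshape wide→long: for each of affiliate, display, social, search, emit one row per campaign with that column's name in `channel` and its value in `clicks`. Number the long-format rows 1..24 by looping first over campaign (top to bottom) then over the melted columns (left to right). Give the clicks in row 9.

902

24 rows total (6 × 4). Row 9: index ⌊(9-1)/4⌋ = 2 into campaign → cmp006; (9-1) mod 4 = 0 into the melted columns → affiliate.
So row 9 is (cmp006, affiliate, 902); clicks = 902.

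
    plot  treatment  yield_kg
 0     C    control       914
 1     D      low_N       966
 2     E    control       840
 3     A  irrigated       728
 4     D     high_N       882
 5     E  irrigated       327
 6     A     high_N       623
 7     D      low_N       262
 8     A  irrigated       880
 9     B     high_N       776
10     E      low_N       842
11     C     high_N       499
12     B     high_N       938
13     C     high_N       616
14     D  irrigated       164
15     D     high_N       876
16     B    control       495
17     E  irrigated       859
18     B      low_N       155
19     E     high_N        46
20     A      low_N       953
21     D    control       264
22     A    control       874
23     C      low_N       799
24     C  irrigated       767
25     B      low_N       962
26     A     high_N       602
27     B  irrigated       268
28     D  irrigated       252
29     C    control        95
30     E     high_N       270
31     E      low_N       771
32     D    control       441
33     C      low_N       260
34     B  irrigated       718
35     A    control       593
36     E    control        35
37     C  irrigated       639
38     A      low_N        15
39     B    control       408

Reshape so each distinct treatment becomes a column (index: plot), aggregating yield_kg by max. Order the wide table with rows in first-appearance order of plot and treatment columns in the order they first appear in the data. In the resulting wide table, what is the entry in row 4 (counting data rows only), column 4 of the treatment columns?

With rows in first-appearance order of plot, row 4 is plot=A. treatment columns in first-appearance order: control, low_N, irrigated, high_N; column 4 is high_N.
Long rows with plot=A, treatment=high_N: max(623, 602) = 623.

623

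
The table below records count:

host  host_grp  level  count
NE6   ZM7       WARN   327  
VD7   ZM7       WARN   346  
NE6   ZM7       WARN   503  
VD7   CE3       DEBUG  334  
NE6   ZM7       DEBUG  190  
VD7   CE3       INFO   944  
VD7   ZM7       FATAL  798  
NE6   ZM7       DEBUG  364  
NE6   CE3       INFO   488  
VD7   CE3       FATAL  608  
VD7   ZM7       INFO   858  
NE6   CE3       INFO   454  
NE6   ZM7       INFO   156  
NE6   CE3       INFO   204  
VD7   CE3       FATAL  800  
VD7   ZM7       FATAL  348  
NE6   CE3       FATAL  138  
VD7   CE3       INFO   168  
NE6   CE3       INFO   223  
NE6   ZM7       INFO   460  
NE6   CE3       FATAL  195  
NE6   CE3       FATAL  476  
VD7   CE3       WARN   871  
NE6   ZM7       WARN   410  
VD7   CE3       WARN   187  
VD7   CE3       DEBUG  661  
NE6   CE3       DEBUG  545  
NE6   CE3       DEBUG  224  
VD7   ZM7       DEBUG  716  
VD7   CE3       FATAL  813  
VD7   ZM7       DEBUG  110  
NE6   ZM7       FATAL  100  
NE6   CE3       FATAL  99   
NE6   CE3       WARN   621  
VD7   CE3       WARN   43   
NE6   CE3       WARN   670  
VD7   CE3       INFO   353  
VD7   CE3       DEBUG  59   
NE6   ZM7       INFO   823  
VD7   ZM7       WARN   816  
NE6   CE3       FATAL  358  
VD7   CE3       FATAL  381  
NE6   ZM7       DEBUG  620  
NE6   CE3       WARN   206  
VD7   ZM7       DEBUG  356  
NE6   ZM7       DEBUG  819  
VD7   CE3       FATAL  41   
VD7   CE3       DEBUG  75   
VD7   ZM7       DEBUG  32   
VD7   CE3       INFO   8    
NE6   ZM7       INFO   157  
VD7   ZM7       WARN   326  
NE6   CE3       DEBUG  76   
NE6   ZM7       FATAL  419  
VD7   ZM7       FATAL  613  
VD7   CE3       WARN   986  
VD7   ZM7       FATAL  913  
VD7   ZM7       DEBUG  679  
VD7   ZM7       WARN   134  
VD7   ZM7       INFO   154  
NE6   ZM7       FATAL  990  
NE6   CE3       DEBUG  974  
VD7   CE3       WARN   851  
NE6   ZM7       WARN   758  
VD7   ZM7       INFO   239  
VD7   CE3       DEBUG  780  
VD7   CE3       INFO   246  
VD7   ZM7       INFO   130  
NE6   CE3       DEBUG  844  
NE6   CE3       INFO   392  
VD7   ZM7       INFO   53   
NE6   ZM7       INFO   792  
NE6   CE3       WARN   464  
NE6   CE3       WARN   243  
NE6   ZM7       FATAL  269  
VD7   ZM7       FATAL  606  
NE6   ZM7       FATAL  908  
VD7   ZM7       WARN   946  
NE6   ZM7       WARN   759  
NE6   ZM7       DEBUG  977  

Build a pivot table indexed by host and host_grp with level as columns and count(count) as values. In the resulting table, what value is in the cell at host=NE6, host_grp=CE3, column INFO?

Rows with host=NE6, host_grp=CE3 and level=INFO: count values are 488, 454, 204, 223, 392.
5 rows match — count = 5.

5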